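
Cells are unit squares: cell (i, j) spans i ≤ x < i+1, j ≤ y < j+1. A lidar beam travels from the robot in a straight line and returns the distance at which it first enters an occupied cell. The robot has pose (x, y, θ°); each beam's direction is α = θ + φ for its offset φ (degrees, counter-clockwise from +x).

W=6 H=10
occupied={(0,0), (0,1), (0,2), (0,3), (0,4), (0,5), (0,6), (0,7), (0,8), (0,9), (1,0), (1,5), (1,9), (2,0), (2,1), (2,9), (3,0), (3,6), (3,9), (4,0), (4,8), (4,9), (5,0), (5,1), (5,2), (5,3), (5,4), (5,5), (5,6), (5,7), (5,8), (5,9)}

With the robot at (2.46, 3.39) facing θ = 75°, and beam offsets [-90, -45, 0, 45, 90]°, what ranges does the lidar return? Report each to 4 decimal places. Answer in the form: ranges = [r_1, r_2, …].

beam 1: φ=-90°, α=345°
  cosα=0.9659 sinα=-0.2588 | (2,3) | tMaxX 0.5590 tMaxY 1.5068 | tΔX 1.0353 tΔY 3.8637
    t=0.5590 [x] (3,3)
    t=1.5068 [y] (3,2)
    t=1.5943 [x] (4,2)
    t=2.6296 [x] (5,2) — stop
  → r_1 = 2.6296
beam 2: φ=-45°, α=30°
  cosα=0.8660 sinα=0.5000 | (2,3) | tMaxX 0.6235 tMaxY 1.2200 | tΔX 1.1547 tΔY 2.0000
    t=0.6235 [x] (3,3)
    t=1.2200 [y] (3,4)
    t=1.7782 [x] (4,4)
    t=2.9329 [x] (5,4) — stop
  → r_2 = 2.9329
beam 3: φ=0°, α=75°
  cosα=0.2588 sinα=0.9659 | (2,3) | tMaxX 2.0864 tMaxY 0.6315 | tΔX 3.8637 tΔY 1.0353
    t=0.6315 [y] (2,4)
    t=1.6668 [y] (2,5)
    t=2.0864 [x] (3,5)
    t=2.7021 [y] (3,6) — stop
  → r_3 = 2.7021
beam 4: φ=45°, α=120°
  cosα=-0.5000 sinα=0.8660 | (2,3) | tMaxX 0.9200 tMaxY 0.7044 | tΔX 2.0000 tΔY 1.1547
    t=0.7044 [y] (2,4)
    t=0.9200 [x] (1,4)
    t=1.8591 [y] (1,5) — stop
  → r_4 = 1.8591
beam 5: φ=90°, α=165°
  cosα=-0.9659 sinα=0.2588 | (2,3) | tMaxX 0.4762 tMaxY 2.3569 | tΔX 1.0353 tΔY 3.8637
    t=0.4762 [x] (1,3)
    t=1.5115 [x] (0,3) — stop
  → r_5 = 1.5115

ranges = [2.6296, 2.9329, 2.7021, 1.8591, 1.5115]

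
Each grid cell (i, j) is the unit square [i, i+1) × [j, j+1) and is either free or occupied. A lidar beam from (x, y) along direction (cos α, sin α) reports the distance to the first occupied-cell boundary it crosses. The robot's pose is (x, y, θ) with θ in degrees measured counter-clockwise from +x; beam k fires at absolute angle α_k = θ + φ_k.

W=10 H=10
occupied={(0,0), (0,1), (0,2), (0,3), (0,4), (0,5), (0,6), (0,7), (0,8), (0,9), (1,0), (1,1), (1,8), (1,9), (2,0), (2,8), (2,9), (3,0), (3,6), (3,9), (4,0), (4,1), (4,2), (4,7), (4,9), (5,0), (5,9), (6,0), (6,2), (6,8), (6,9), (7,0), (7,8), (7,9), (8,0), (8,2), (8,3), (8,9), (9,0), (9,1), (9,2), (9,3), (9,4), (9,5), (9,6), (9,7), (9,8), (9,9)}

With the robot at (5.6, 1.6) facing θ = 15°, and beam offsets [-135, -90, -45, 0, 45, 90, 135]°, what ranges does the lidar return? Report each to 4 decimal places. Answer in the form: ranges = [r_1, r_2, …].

ranges = [0.6928, 0.6212, 1.2000, 2.4847, 0.8000, 5.5905, 0.6928]

beam 1: φ=-135°, α=240°
  direction (-0.5000, -0.8660); cell (5,1); t to first gridline: x 1.2000, y 0.6928 (then +2.0000 / +1.1547)
    (5,0) via y @ 0.6928  # hit
  → r_1 = 0.6928
beam 2: φ=-90°, α=285°
  direction (0.2588, -0.9659); cell (5,1); t to first gridline: x 1.5455, y 0.6212 (then +3.8637 / +1.0353)
    (5,0) via y @ 0.6212  # hit
  → r_2 = 0.6212
beam 3: φ=-45°, α=330°
  direction (0.8660, -0.5000); cell (5,1); t to first gridline: x 0.4619, y 1.2000 (then +1.1547 / +2.0000)
    (6,1) via x @ 0.4619
    (6,0) via y @ 1.2000  # hit
  → r_3 = 1.2000
beam 4: φ=0°, α=15°
  direction (0.9659, 0.2588); cell (5,1); t to first gridline: x 0.4141, y 1.5455 (then +1.0353 / +3.8637)
    (6,1) via x @ 0.4141
    (7,1) via x @ 1.4494
    (7,2) via y @ 1.5455
    (8,2) via x @ 2.4847  # hit
  → r_4 = 2.4847
beam 5: φ=45°, α=60°
  direction (0.5000, 0.8660); cell (5,1); t to first gridline: x 0.8000, y 0.4619 (then +2.0000 / +1.1547)
    (5,2) via y @ 0.4619
    (6,2) via x @ 0.8000  # hit
  → r_5 = 0.8000
beam 6: φ=90°, α=105°
  direction (-0.2588, 0.9659); cell (5,1); t to first gridline: x 2.3182, y 0.4141 (then +3.8637 / +1.0353)
    (5,2) via y @ 0.4141
    (5,3) via y @ 1.4494
    (4,3) via x @ 2.3182
    (4,4) via y @ 2.4847
    (4,5) via y @ 3.5199
    (4,6) via y @ 4.5552
    (4,7) via y @ 5.5905  # hit
  → r_6 = 5.5905
beam 7: φ=135°, α=150°
  direction (-0.8660, 0.5000); cell (5,1); t to first gridline: x 0.6928, y 0.8000 (then +1.1547 / +2.0000)
    (4,1) via x @ 0.6928  # hit
  → r_7 = 0.6928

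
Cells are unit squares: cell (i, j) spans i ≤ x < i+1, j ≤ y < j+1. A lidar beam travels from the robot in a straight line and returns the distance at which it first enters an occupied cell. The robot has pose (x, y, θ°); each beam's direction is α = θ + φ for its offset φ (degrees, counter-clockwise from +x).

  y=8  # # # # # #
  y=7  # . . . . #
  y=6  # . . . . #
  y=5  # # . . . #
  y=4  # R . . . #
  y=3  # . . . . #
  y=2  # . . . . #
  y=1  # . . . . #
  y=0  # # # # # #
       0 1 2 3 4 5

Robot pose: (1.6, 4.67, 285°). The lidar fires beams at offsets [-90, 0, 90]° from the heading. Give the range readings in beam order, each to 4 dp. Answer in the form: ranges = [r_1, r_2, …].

ranges = [0.6212, 3.7995, 3.5199]

beam 1: φ=-90°, α=195°
  cosα=-0.9659 sinα=-0.2588 | (1,4) | tMaxX 0.6212 tMaxY 2.5887 | tΔX 1.0353 tΔY 3.8637
    t=0.6212 [x] (0,4) — stop
  → r_1 = 0.6212
beam 2: φ=0°, α=285°
  cosα=0.2588 sinα=-0.9659 | (1,4) | tMaxX 1.5455 tMaxY 0.6936 | tΔX 3.8637 tΔY 1.0353
    t=0.6936 [y] (1,3)
    t=1.5455 [x] (2,3)
    t=1.7289 [y] (2,2)
    t=2.7642 [y] (2,1)
    t=3.7995 [y] (2,0) — stop
  → r_2 = 3.7995
beam 3: φ=90°, α=15°
  cosα=0.9659 sinα=0.2588 | (1,4) | tMaxX 0.4141 tMaxY 1.2750 | tΔX 1.0353 tΔY 3.8637
    t=0.4141 [x] (2,4)
    t=1.2750 [y] (2,5)
    t=1.4494 [x] (3,5)
    t=2.4847 [x] (4,5)
    t=3.5199 [x] (5,5) — stop
  → r_3 = 3.5199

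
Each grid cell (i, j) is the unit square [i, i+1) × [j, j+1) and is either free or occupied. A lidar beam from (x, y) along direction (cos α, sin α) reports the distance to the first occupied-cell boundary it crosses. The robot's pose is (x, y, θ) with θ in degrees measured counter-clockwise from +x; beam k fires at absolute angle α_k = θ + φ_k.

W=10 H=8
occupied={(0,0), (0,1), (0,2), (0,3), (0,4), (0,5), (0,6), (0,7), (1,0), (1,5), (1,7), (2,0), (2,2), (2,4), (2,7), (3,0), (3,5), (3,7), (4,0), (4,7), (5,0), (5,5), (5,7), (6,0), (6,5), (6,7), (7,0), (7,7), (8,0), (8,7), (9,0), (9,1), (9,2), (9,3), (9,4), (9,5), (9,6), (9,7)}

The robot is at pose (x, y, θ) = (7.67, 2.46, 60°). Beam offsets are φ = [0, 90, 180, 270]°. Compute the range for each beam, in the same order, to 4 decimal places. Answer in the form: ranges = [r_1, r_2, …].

ranges = [2.6600, 5.0800, 1.6859, 1.5358]

beam 1: φ=0°, α=60°
  d=(0.5000,0.8660)  start (7,2)  tX=0.6600 tY=0.6235  stride 1/|dx|=2.0000 1/|dy|=1.1547
    cross y-line → (7,3), t=0.6235
    cross x-line → (8,3), t=0.6600
    cross y-line → (8,4), t=1.7782
    cross x-line → (9,4), t=2.6600 (wall)
  → r_1 = 2.6600
beam 2: φ=90°, α=150°
  d=(-0.8660,0.5000)  start (7,2)  tX=0.7736 tY=1.0800  stride 1/|dx|=1.1547 1/|dy|=2.0000
    cross x-line → (6,2), t=0.7736
    cross y-line → (6,3), t=1.0800
    cross x-line → (5,3), t=1.9283
    cross y-line → (5,4), t=3.0800
    cross x-line → (4,4), t=3.0831
    cross x-line → (3,4), t=4.2378
    cross y-line → (3,5), t=5.0800 (wall)
  → r_2 = 5.0800
beam 3: φ=180°, α=240°
  d=(-0.5000,-0.8660)  start (7,2)  tX=1.3400 tY=0.5312  stride 1/|dx|=2.0000 1/|dy|=1.1547
    cross y-line → (7,1), t=0.5312
    cross x-line → (6,1), t=1.3400
    cross y-line → (6,0), t=1.6859 (wall)
  → r_3 = 1.6859
beam 4: φ=270°, α=330°
  d=(0.8660,-0.5000)  start (7,2)  tX=0.3811 tY=0.9200  stride 1/|dx|=1.1547 1/|dy|=2.0000
    cross x-line → (8,2), t=0.3811
    cross y-line → (8,1), t=0.9200
    cross x-line → (9,1), t=1.5358 (wall)
  → r_4 = 1.5358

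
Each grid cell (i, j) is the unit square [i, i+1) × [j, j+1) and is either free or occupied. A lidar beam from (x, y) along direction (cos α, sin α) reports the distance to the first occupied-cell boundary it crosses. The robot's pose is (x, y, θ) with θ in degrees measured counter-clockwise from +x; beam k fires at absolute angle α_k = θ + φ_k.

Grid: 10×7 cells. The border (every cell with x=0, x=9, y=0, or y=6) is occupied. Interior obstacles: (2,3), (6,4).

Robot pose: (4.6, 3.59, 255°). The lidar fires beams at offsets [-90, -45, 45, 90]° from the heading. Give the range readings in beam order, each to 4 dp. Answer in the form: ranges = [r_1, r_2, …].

beam 1: φ=-90°, α=165°
  direction (-0.9659, 0.2588); cell (4,3); t to first gridline: x 0.6212, y 1.5841 (then +1.0353 / +3.8637)
    (3,3) via x @ 0.6212
    (3,4) via y @ 1.5841
    (2,4) via x @ 1.6564
    (1,4) via x @ 2.6917
    (0,4) via x @ 3.7270  # hit
  → r_1 = 3.7270
beam 2: φ=-45°, α=210°
  direction (-0.8660, -0.5000); cell (4,3); t to first gridline: x 0.6928, y 1.1800 (then +1.1547 / +2.0000)
    (3,3) via x @ 0.6928
    (3,2) via y @ 1.1800
    (2,2) via x @ 1.8475
    (1,2) via x @ 3.0022
    (1,1) via y @ 3.1800
    (0,1) via x @ 4.1569  # hit
  → r_2 = 4.1569
beam 3: φ=45°, α=300°
  direction (0.5000, -0.8660); cell (4,3); t to first gridline: x 0.8000, y 0.6813 (then +2.0000 / +1.1547)
    (4,2) via y @ 0.6813
    (5,2) via x @ 0.8000
    (5,1) via y @ 1.8360
    (6,1) via x @ 2.8000
    (6,0) via y @ 2.9907  # hit
  → r_3 = 2.9907
beam 4: φ=90°, α=345°
  direction (0.9659, -0.2588); cell (4,3); t to first gridline: x 0.4141, y 2.2796 (then +1.0353 / +3.8637)
    (5,3) via x @ 0.4141
    (6,3) via x @ 1.4494
    (6,2) via y @ 2.2796
    (7,2) via x @ 2.4847
    (8,2) via x @ 3.5199
    (9,2) via x @ 4.5552  # hit
  → r_4 = 4.5552

ranges = [3.7270, 4.1569, 2.9907, 4.5552]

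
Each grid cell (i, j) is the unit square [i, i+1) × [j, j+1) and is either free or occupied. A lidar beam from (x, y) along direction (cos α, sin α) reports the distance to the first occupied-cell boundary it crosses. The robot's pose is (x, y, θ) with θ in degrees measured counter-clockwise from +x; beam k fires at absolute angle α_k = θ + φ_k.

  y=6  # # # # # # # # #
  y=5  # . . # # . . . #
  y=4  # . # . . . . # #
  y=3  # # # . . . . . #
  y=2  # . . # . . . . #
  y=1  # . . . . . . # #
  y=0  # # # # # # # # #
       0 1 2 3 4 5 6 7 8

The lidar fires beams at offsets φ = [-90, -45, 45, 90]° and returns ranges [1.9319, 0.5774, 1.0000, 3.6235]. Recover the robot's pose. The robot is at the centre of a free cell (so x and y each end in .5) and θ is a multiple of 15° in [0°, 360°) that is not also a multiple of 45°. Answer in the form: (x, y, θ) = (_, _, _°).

Enumerate (i+0.5, j+0.5, θ) over the 27 free cells and 16 admissible headings. For each, cast all 4 beams and compare to the given ranges.
  (7.5, 2.5, 150°): beam 1 = 1.0000 ≠ 1.9319 ✗
  (1.5, 5.5, 300°): beam 1 = 0.5774 ≠ 1.9319 ✗
  (1.5, 5.5, 105°): beam 1 = 1.5529 ≠ 1.9319 ✗
  (1.5, 1.5, 255°): beam 1 = 0.5176 ≠ 1.9319 ✗
  …
  (4.5, 1.5, 285°): r_1=1.9319, r_2=0.5774, r_3=1.0000, r_4=3.6235 — all match ✓
No second candidate reproduces the full scan.

(x, y, θ) = (4.5, 1.5, 285°)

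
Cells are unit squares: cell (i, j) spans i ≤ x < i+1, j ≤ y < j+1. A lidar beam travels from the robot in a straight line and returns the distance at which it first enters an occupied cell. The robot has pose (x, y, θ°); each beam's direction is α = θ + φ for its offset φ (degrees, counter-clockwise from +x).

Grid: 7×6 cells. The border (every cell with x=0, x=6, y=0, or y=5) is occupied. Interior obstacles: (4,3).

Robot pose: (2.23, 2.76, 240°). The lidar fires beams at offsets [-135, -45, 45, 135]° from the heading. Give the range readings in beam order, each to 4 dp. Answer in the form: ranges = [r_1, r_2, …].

ranges = [2.3190, 1.2734, 1.8221, 1.8324]

beam 1: φ=-135°, α=105°
  cosα=-0.2588 sinα=0.9659 | (2,2) | tMaxX 0.8887 tMaxY 0.2485 | tΔX 3.8637 tΔY 1.0353
    t=0.2485 [y] (2,3)
    t=0.8887 [x] (1,3)
    t=1.2837 [y] (1,4)
    t=2.3190 [y] (1,5) — stop
  → r_1 = 2.3190
beam 2: φ=-45°, α=195°
  cosα=-0.9659 sinα=-0.2588 | (2,2) | tMaxX 0.2381 tMaxY 2.9364 | tΔX 1.0353 tΔY 3.8637
    t=0.2381 [x] (1,2)
    t=1.2734 [x] (0,2) — stop
  → r_2 = 1.2734
beam 3: φ=45°, α=285°
  cosα=0.2588 sinα=-0.9659 | (2,2) | tMaxX 2.9751 tMaxY 0.7868 | tΔX 3.8637 tΔY 1.0353
    t=0.7868 [y] (2,1)
    t=1.8221 [y] (2,0) — stop
  → r_3 = 1.8221
beam 4: φ=135°, α=15°
  cosα=0.9659 sinα=0.2588 | (2,2) | tMaxX 0.7972 tMaxY 0.9273 | tΔX 1.0353 tΔY 3.8637
    t=0.7972 [x] (3,2)
    t=0.9273 [y] (3,3)
    t=1.8324 [x] (4,3) — stop
  → r_4 = 1.8324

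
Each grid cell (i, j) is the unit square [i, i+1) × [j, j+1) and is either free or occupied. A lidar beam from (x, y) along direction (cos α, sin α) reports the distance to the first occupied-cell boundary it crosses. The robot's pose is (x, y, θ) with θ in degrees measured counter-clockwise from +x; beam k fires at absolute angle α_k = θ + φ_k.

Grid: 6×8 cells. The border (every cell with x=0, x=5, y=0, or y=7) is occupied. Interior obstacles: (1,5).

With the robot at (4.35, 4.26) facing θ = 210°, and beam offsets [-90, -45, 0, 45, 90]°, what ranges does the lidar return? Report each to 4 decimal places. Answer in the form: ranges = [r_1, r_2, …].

beam 1: φ=-90°, α=120°
  cosα=-0.5000 sinα=0.8660 | (4,4) | tMaxX 0.7000 tMaxY 0.8545 | tΔX 2.0000 tΔY 1.1547
    t=0.7000 [x] (3,4)
    t=0.8545 [y] (3,5)
    t=2.0092 [y] (3,6)
    t=2.7000 [x] (2,6)
    t=3.1639 [y] (2,7) — stop
  → r_1 = 3.1639
beam 2: φ=-45°, α=165°
  cosα=-0.9659 sinα=0.2588 | (4,4) | tMaxX 0.3623 tMaxY 2.8591 | tΔX 1.0353 tΔY 3.8637
    t=0.3623 [x] (3,4)
    t=1.3976 [x] (2,4)
    t=2.4329 [x] (1,4)
    t=2.8591 [y] (1,5) — stop
  → r_2 = 2.8591
beam 3: φ=0°, α=210°
  cosα=-0.8660 sinα=-0.5000 | (4,4) | tMaxX 0.4041 tMaxY 0.5200 | tΔX 1.1547 tΔY 2.0000
    t=0.4041 [x] (3,4)
    t=0.5200 [y] (3,3)
    t=1.5588 [x] (2,3)
    t=2.5200 [y] (2,2)
    t=2.7135 [x] (1,2)
    t=3.8682 [x] (0,2) — stop
  → r_3 = 3.8682
beam 4: φ=45°, α=255°
  cosα=-0.2588 sinα=-0.9659 | (4,4) | tMaxX 1.3523 tMaxY 0.2692 | tΔX 3.8637 tΔY 1.0353
    t=0.2692 [y] (4,3)
    t=1.3044 [y] (4,2)
    t=1.3523 [x] (3,2)
    t=2.3397 [y] (3,1)
    t=3.3750 [y] (3,0) — stop
  → r_4 = 3.3750
beam 5: φ=90°, α=300°
  cosα=0.5000 sinα=-0.8660 | (4,4) | tMaxX 1.3000 tMaxY 0.3002 | tΔX 2.0000 tΔY 1.1547
    t=0.3002 [y] (4,3)
    t=1.3000 [x] (5,3) — stop
  → r_5 = 1.3000

ranges = [3.1639, 2.8591, 3.8682, 3.3750, 1.3000]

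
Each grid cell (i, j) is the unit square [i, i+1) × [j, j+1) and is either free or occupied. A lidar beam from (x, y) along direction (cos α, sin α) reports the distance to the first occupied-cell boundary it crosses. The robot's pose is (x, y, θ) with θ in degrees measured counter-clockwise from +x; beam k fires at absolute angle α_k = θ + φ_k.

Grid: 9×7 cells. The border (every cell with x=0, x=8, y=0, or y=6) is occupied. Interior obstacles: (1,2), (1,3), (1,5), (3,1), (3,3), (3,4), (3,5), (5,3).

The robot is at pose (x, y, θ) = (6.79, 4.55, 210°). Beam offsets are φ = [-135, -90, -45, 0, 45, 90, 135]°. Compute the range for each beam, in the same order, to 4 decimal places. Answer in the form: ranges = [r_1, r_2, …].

beam 1: φ=-135°, α=75°
  dir = (cos 75°, sin 75°) = (0.2588, 0.9659); from cell (6,4)
  next x-line at t=0.8114, next y-line at t=0.4659; Δt_x=3.8637, Δt_y=1.0353
    y: enter (6,5) at t=0.4659
    x: enter (7,5) at t=0.8114
    y: enter (7,6) at t=1.5012 ← occupied
  → r_1 = 1.5012
beam 2: φ=-90°, α=120°
  dir = (cos 120°, sin 120°) = (-0.5000, 0.8660); from cell (6,4)
  next x-line at t=1.5800, next y-line at t=0.5196; Δt_x=2.0000, Δt_y=1.1547
    y: enter (6,5) at t=0.5196
    x: enter (5,5) at t=1.5800
    y: enter (5,6) at t=1.6743 ← occupied
  → r_2 = 1.6743
beam 3: φ=-45°, α=165°
  dir = (cos 165°, sin 165°) = (-0.9659, 0.2588); from cell (6,4)
  next x-line at t=0.8179, next y-line at t=1.7387; Δt_x=1.0353, Δt_y=3.8637
    x: enter (5,4) at t=0.8179
    y: enter (5,5) at t=1.7387
    x: enter (4,5) at t=1.8531
    x: enter (3,5) at t=2.8884 ← occupied
  → r_3 = 2.8884
beam 4: φ=0°, α=210°
  dir = (cos 210°, sin 210°) = (-0.8660, -0.5000); from cell (6,4)
  next x-line at t=0.9122, next y-line at t=1.1000; Δt_x=1.1547, Δt_y=2.0000
    x: enter (5,4) at t=0.9122
    y: enter (5,3) at t=1.1000 ← occupied
  → r_4 = 1.1000
beam 5: φ=45°, α=255°
  dir = (cos 255°, sin 255°) = (-0.2588, -0.9659); from cell (6,4)
  next x-line at t=3.0523, next y-line at t=0.5694; Δt_x=3.8637, Δt_y=1.0353
    y: enter (6,3) at t=0.5694
    y: enter (6,2) at t=1.6047
    y: enter (6,1) at t=2.6400
    x: enter (5,1) at t=3.0523
    y: enter (5,0) at t=3.6752 ← occupied
  → r_5 = 3.6752
beam 6: φ=90°, α=300°
  dir = (cos 300°, sin 300°) = (0.5000, -0.8660); from cell (6,4)
  next x-line at t=0.4200, next y-line at t=0.6351; Δt_x=2.0000, Δt_y=1.1547
    x: enter (7,4) at t=0.4200
    y: enter (7,3) at t=0.6351
    y: enter (7,2) at t=1.7898
    x: enter (8,2) at t=2.4200 ← occupied
  → r_6 = 2.4200
beam 7: φ=135°, α=345°
  dir = (cos 345°, sin 345°) = (0.9659, -0.2588); from cell (6,4)
  next x-line at t=0.2174, next y-line at t=2.1250; Δt_x=1.0353, Δt_y=3.8637
    x: enter (7,4) at t=0.2174
    x: enter (8,4) at t=1.2527 ← occupied
  → r_7 = 1.2527

ranges = [1.5012, 1.6743, 2.8884, 1.1000, 3.6752, 2.4200, 1.2527]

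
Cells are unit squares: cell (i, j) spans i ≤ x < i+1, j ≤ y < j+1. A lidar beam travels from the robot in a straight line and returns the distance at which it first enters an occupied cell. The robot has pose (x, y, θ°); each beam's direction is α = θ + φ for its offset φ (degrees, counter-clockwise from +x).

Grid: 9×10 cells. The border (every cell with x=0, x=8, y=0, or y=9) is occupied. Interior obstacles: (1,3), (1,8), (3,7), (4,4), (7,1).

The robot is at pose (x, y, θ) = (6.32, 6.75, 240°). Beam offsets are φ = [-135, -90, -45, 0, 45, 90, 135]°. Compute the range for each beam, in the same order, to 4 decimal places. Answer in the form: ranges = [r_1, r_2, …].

beam 1: φ=-135°, α=105°
  direction (-0.2588, 0.9659); cell (6,6); t to first gridline: x 1.2364, y 0.2588 (then +3.8637 / +1.0353)
    (6,7) via y @ 0.2588
    (5,7) via x @ 1.2364
    (5,8) via y @ 1.2941
    (5,9) via y @ 2.3294  # hit
  → r_1 = 2.3294
beam 2: φ=-90°, α=150°
  direction (-0.8660, 0.5000); cell (6,6); t to first gridline: x 0.3695, y 0.5000 (then +1.1547 / +2.0000)
    (5,6) via x @ 0.3695
    (5,7) via y @ 0.5000
    (4,7) via x @ 1.5242
    (4,8) via y @ 2.5000
    (3,8) via x @ 2.6789
    (2,8) via x @ 3.8336
    (2,9) via y @ 4.5000  # hit
  → r_2 = 4.5000
beam 3: φ=-45°, α=195°
  direction (-0.9659, -0.2588); cell (6,6); t to first gridline: x 0.3313, y 2.8978 (then +1.0353 / +3.8637)
    (5,6) via x @ 0.3313
    (4,6) via x @ 1.3666
    (3,6) via x @ 2.4018
    (3,5) via y @ 2.8978
    (2,5) via x @ 3.4371
    (1,5) via x @ 4.4724
    (0,5) via x @ 5.5077  # hit
  → r_3 = 5.5077
beam 4: φ=0°, α=240°
  direction (-0.5000, -0.8660); cell (6,6); t to first gridline: x 0.6400, y 0.8660 (then +2.0000 / +1.1547)
    (5,6) via x @ 0.6400
    (5,5) via y @ 0.8660
    (5,4) via y @ 2.0207
    (4,4) via x @ 2.6400  # hit
  → r_4 = 2.6400
beam 5: φ=45°, α=285°
  direction (0.2588, -0.9659); cell (6,6); t to first gridline: x 2.6273, y 0.7765 (then +3.8637 / +1.0353)
    (6,5) via y @ 0.7765
    (6,4) via y @ 1.8117
    (7,4) via x @ 2.6273
    (7,3) via y @ 2.8470
    (7,2) via y @ 3.8823
    (7,1) via y @ 4.9176  # hit
  → r_5 = 4.9176
beam 6: φ=90°, α=330°
  direction (0.8660, -0.5000); cell (6,6); t to first gridline: x 0.7852, y 1.5000 (then +1.1547 / +2.0000)
    (7,6) via x @ 0.7852
    (7,5) via y @ 1.5000
    (8,5) via x @ 1.9399  # hit
  → r_6 = 1.9399
beam 7: φ=135°, α=15°
  direction (0.9659, 0.2588); cell (6,6); t to first gridline: x 0.7040, y 0.9659 (then +1.0353 / +3.8637)
    (7,6) via x @ 0.7040
    (7,7) via y @ 0.9659
    (8,7) via x @ 1.7393  # hit
  → r_7 = 1.7393

ranges = [2.3294, 4.5000, 5.5077, 2.6400, 4.9176, 1.9399, 1.7393]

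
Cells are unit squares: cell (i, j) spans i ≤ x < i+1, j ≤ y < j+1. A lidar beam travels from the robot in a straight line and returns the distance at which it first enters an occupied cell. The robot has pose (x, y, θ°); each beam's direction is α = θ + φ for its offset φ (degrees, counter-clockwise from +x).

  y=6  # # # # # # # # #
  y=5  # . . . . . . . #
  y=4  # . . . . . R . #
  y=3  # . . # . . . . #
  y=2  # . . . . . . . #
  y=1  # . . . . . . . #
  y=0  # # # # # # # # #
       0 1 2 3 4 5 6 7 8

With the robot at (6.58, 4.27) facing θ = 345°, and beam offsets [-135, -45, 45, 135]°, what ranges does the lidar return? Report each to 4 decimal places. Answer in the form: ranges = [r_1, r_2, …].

beam 1: φ=-135°, α=210°
  cosα=-0.8660 sinα=-0.5000 | (6,4) | tMaxX 0.6697 tMaxY 0.5400 | tΔX 1.1547 tΔY 2.0000
    t=0.5400 [y] (6,3)
    t=0.6697 [x] (5,3)
    t=1.8244 [x] (4,3)
    t=2.5400 [y] (4,2)
    t=2.9791 [x] (3,2)
    t=4.1338 [x] (2,2)
    t=4.5400 [y] (2,1)
    t=5.2885 [x] (1,1)
    t=6.4432 [x] (0,1) — stop
  → r_1 = 6.4432
beam 2: φ=-45°, α=300°
  cosα=0.5000 sinα=-0.8660 | (6,4) | tMaxX 0.8400 tMaxY 0.3118 | tΔX 2.0000 tΔY 1.1547
    t=0.3118 [y] (6,3)
    t=0.8400 [x] (7,3)
    t=1.4665 [y] (7,2)
    t=2.6212 [y] (7,1)
    t=2.8400 [x] (8,1) — stop
  → r_2 = 2.8400
beam 3: φ=45°, α=30°
  cosα=0.8660 sinα=0.5000 | (6,4) | tMaxX 0.4850 tMaxY 1.4600 | tΔX 1.1547 tΔY 2.0000
    t=0.4850 [x] (7,4)
    t=1.4600 [y] (7,5)
    t=1.6397 [x] (8,5) — stop
  → r_3 = 1.6397
beam 4: φ=135°, α=120°
  cosα=-0.5000 sinα=0.8660 | (6,4) | tMaxX 1.1600 tMaxY 0.8429 | tΔX 2.0000 tΔY 1.1547
    t=0.8429 [y] (6,5)
    t=1.1600 [x] (5,5)
    t=1.9976 [y] (5,6) — stop
  → r_4 = 1.9976

ranges = [6.4432, 2.8400, 1.6397, 1.9976]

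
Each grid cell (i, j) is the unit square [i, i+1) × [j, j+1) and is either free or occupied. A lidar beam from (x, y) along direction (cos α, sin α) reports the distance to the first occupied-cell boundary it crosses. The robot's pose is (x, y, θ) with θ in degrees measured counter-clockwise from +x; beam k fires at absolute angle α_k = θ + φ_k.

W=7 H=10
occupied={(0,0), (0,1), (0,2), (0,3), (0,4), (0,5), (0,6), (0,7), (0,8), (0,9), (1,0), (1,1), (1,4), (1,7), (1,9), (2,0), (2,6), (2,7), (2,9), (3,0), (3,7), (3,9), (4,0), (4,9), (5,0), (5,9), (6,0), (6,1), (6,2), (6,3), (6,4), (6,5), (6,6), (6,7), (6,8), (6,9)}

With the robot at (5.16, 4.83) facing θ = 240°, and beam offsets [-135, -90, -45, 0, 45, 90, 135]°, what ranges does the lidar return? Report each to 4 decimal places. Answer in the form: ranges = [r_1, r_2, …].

beam 1: φ=-135°, α=105°
  dir = (cos 105°, sin 105°) = (-0.2588, 0.9659); from cell (5,4)
  next x-line at t=0.6182, next y-line at t=0.1760; Δt_x=3.8637, Δt_y=1.0353
    y: enter (5,5) at t=0.1760
    x: enter (4,5) at t=0.6182
    y: enter (4,6) at t=1.2113
    y: enter (4,7) at t=2.2465
    y: enter (4,8) at t=3.2818
    y: enter (4,9) at t=4.3171 ← occupied
  → r_1 = 4.3171
beam 2: φ=-90°, α=150°
  dir = (cos 150°, sin 150°) = (-0.8660, 0.5000); from cell (5,4)
  next x-line at t=0.1848, next y-line at t=0.3400; Δt_x=1.1547, Δt_y=2.0000
    x: enter (4,4) at t=0.1848
    y: enter (4,5) at t=0.3400
    x: enter (3,5) at t=1.3395
    y: enter (3,6) at t=2.3400
    x: enter (2,6) at t=2.4942 ← occupied
  → r_2 = 2.4942
beam 3: φ=-45°, α=195°
  dir = (cos 195°, sin 195°) = (-0.9659, -0.2588); from cell (5,4)
  next x-line at t=0.1656, next y-line at t=3.2069; Δt_x=1.0353, Δt_y=3.8637
    x: enter (4,4) at t=0.1656
    x: enter (3,4) at t=1.2009
    x: enter (2,4) at t=2.2362
    y: enter (2,3) at t=3.2069
    x: enter (1,3) at t=3.2715
    x: enter (0,3) at t=4.3067 ← occupied
  → r_3 = 4.3067
beam 4: φ=0°, α=240°
  dir = (cos 240°, sin 240°) = (-0.5000, -0.8660); from cell (5,4)
  next x-line at t=0.3200, next y-line at t=0.9584; Δt_x=2.0000, Δt_y=1.1547
    x: enter (4,4) at t=0.3200
    y: enter (4,3) at t=0.9584
    y: enter (4,2) at t=2.1131
    x: enter (3,2) at t=2.3200
    y: enter (3,1) at t=3.2678
    x: enter (2,1) at t=4.3200
    y: enter (2,0) at t=4.4225 ← occupied
  → r_4 = 4.4225
beam 5: φ=45°, α=285°
  dir = (cos 285°, sin 285°) = (0.2588, -0.9659); from cell (5,4)
  next x-line at t=3.2455, next y-line at t=0.8593; Δt_x=3.8637, Δt_y=1.0353
    y: enter (5,3) at t=0.8593
    y: enter (5,2) at t=1.8946
    y: enter (5,1) at t=2.9298
    x: enter (6,1) at t=3.2455 ← occupied
  → r_5 = 3.2455
beam 6: φ=90°, α=330°
  dir = (cos 330°, sin 330°) = (0.8660, -0.5000); from cell (5,4)
  next x-line at t=0.9699, next y-line at t=1.6600; Δt_x=1.1547, Δt_y=2.0000
    x: enter (6,4) at t=0.9699 ← occupied
  → r_6 = 0.9699
beam 7: φ=135°, α=15°
  dir = (cos 15°, sin 15°) = (0.9659, 0.2588); from cell (5,4)
  next x-line at t=0.8696, next y-line at t=0.6568; Δt_x=1.0353, Δt_y=3.8637
    y: enter (5,5) at t=0.6568
    x: enter (6,5) at t=0.8696 ← occupied
  → r_7 = 0.8696

ranges = [4.3171, 2.4942, 4.3067, 4.4225, 3.2455, 0.9699, 0.8696]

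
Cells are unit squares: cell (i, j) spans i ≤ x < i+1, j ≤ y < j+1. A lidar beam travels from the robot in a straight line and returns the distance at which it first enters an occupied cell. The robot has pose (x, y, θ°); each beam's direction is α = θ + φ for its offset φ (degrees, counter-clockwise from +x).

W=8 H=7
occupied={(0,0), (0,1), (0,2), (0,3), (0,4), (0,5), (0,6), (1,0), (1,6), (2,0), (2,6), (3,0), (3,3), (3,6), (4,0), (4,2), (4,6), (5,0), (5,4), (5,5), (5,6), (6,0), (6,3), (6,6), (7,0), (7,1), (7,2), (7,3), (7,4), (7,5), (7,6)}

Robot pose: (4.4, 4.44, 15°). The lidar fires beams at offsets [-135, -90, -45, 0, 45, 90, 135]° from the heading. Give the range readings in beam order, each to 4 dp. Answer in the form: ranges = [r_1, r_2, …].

ranges = [0.8000, 1.4908, 0.6928, 0.6212, 1.2000, 1.6150, 3.1200]

beam 1: φ=-135°, α=240°
  d=(-0.5000,-0.8660)  start (4,4)  tX=0.8000 tY=0.5081  stride 1/|dx|=2.0000 1/|dy|=1.1547
    cross y-line → (4,3), t=0.5081
    cross x-line → (3,3), t=0.8000 (wall)
  → r_1 = 0.8000
beam 2: φ=-90°, α=285°
  d=(0.2588,-0.9659)  start (4,4)  tX=2.3182 tY=0.4555  stride 1/|dx|=3.8637 1/|dy|=1.0353
    cross y-line → (4,3), t=0.4555
    cross y-line → (4,2), t=1.4908 (wall)
  → r_2 = 1.4908
beam 3: φ=-45°, α=330°
  d=(0.8660,-0.5000)  start (4,4)  tX=0.6928 tY=0.8800  stride 1/|dx|=1.1547 1/|dy|=2.0000
    cross x-line → (5,4), t=0.6928 (wall)
  → r_3 = 0.6928
beam 4: φ=0°, α=15°
  d=(0.9659,0.2588)  start (4,4)  tX=0.6212 tY=2.1637  stride 1/|dx|=1.0353 1/|dy|=3.8637
    cross x-line → (5,4), t=0.6212 (wall)
  → r_4 = 0.6212
beam 5: φ=45°, α=60°
  d=(0.5000,0.8660)  start (4,4)  tX=1.2000 tY=0.6466  stride 1/|dx|=2.0000 1/|dy|=1.1547
    cross y-line → (4,5), t=0.6466
    cross x-line → (5,5), t=1.2000 (wall)
  → r_5 = 1.2000
beam 6: φ=90°, α=105°
  d=(-0.2588,0.9659)  start (4,4)  tX=1.5455 tY=0.5798  stride 1/|dx|=3.8637 1/|dy|=1.0353
    cross y-line → (4,5), t=0.5798
    cross x-line → (3,5), t=1.5455
    cross y-line → (3,6), t=1.6150 (wall)
  → r_6 = 1.6150
beam 7: φ=135°, α=150°
  d=(-0.8660,0.5000)  start (4,4)  tX=0.4619 tY=1.1200  stride 1/|dx|=1.1547 1/|dy|=2.0000
    cross x-line → (3,4), t=0.4619
    cross y-line → (3,5), t=1.1200
    cross x-line → (2,5), t=1.6166
    cross x-line → (1,5), t=2.7713
    cross y-line → (1,6), t=3.1200 (wall)
  → r_7 = 3.1200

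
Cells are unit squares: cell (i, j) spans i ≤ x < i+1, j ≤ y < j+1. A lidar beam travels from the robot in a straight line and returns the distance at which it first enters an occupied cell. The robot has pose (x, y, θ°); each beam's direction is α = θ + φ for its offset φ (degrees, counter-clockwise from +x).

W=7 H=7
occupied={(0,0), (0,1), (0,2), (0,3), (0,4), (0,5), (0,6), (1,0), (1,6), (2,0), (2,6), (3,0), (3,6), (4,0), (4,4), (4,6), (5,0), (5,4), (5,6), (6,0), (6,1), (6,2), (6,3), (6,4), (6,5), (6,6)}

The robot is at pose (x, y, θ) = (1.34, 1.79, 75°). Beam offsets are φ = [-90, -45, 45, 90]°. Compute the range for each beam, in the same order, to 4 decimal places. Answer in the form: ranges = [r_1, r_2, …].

ranges = [3.0523, 4.4200, 0.6800, 0.3520]

beam 1: φ=-90°, α=345°
  d=(0.9659,-0.2588)  start (1,1)  tX=0.6833 tY=3.0523  stride 1/|dx|=1.0353 1/|dy|=3.8637
    cross x-line → (2,1), t=0.6833
    cross x-line → (3,1), t=1.7186
    cross x-line → (4,1), t=2.7538
    cross y-line → (4,0), t=3.0523 (wall)
  → r_1 = 3.0523
beam 2: φ=-45°, α=30°
  d=(0.8660,0.5000)  start (1,1)  tX=0.7621 tY=0.4200  stride 1/|dx|=1.1547 1/|dy|=2.0000
    cross y-line → (1,2), t=0.4200
    cross x-line → (2,2), t=0.7621
    cross x-line → (3,2), t=1.9168
    cross y-line → (3,3), t=2.4200
    cross x-line → (4,3), t=3.0715
    cross x-line → (5,3), t=4.2262
    cross y-line → (5,4), t=4.4200 (wall)
  → r_2 = 4.4200
beam 3: φ=45°, α=120°
  d=(-0.5000,0.8660)  start (1,1)  tX=0.6800 tY=0.2425  stride 1/|dx|=2.0000 1/|dy|=1.1547
    cross y-line → (1,2), t=0.2425
    cross x-line → (0,2), t=0.6800 (wall)
  → r_3 = 0.6800
beam 4: φ=90°, α=165°
  d=(-0.9659,0.2588)  start (1,1)  tX=0.3520 tY=0.8114  stride 1/|dx|=1.0353 1/|dy|=3.8637
    cross x-line → (0,1), t=0.3520 (wall)
  → r_4 = 0.3520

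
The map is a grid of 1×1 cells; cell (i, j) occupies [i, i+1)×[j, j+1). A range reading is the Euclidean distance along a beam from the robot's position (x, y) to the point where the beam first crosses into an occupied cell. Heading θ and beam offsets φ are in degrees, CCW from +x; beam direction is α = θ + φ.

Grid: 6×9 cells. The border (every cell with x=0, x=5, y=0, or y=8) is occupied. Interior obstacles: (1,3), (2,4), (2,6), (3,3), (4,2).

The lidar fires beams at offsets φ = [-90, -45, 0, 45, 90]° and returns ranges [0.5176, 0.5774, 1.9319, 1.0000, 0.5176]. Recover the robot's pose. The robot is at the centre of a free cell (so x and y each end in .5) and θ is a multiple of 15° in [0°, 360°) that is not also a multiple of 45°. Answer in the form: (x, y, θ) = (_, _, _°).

(x, y, θ) = (1.5, 4.5, 75°)

The pose lattice has 23·16 = 368 candidates. Test each by forward raycasting.
  (4.5, 4.5, 75°): beam 4 = 4.0415 ≠ 1.0000 ✗
  (2.5, 7.5, 165°): beam 3 = 1.5529 ≠ 1.9319 ✗
  (1.5, 5.5, 60°): beam 1 = 1.0000 ≠ 0.5176 ✗
  …
  (1.5, 4.5, 75°): r_1=0.5176, r_2=0.5774, r_3=1.9319, r_4=1.0000, r_5=0.5176 — all match ✓
Only this pose fits every beam.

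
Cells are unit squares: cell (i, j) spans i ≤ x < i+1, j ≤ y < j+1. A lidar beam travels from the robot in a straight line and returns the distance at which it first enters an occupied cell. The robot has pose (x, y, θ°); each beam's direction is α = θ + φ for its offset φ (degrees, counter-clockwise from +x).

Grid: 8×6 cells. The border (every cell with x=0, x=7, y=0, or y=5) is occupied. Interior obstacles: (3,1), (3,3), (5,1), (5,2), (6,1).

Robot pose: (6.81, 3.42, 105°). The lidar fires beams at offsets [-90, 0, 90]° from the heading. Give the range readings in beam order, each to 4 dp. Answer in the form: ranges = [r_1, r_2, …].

ranges = [0.1967, 1.6357, 1.6228]

beam 1: φ=-90°, α=15°
  cosα=0.9659 sinα=0.2588 | (6,3) | tMaxX 0.1967 tMaxY 2.2409 | tΔX 1.0353 tΔY 3.8637
    t=0.1967 [x] (7,3) — stop
  → r_1 = 0.1967
beam 2: φ=0°, α=105°
  cosα=-0.2588 sinα=0.9659 | (6,3) | tMaxX 3.1296 tMaxY 0.6005 | tΔX 3.8637 tΔY 1.0353
    t=0.6005 [y] (6,4)
    t=1.6357 [y] (6,5) — stop
  → r_2 = 1.6357
beam 3: φ=90°, α=195°
  cosα=-0.9659 sinα=-0.2588 | (6,3) | tMaxX 0.8386 tMaxY 1.6228 | tΔX 1.0353 tΔY 3.8637
    t=0.8386 [x] (5,3)
    t=1.6228 [y] (5,2) — stop
  → r_3 = 1.6228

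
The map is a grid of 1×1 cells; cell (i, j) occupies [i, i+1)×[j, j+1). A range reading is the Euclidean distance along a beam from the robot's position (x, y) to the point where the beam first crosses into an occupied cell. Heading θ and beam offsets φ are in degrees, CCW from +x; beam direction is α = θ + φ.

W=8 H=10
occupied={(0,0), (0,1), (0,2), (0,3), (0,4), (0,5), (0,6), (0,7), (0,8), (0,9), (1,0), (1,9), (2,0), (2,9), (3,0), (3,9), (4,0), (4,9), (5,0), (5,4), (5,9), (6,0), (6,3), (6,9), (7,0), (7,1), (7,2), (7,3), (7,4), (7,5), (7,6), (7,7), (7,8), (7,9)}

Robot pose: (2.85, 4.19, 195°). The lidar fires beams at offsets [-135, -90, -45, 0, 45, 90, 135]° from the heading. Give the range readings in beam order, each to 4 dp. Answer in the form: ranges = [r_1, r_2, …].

ranges = [5.5541, 4.9797, 2.1362, 1.9153, 3.6835, 3.3025, 4.7920]

beam 1: φ=-135°, α=60°
  d=(0.5000,0.8660)  start (2,4)  tX=0.3000 tY=0.9353  stride 1/|dx|=2.0000 1/|dy|=1.1547
    cross x-line → (3,4), t=0.3000
    cross y-line → (3,5), t=0.9353
    cross y-line → (3,6), t=2.0900
    cross x-line → (4,6), t=2.3000
    cross y-line → (4,7), t=3.2447
    cross x-line → (5,7), t=4.3000
    cross y-line → (5,8), t=4.3994
    cross y-line → (5,9), t=5.5541 (wall)
  → r_1 = 5.5541
beam 2: φ=-90°, α=105°
  d=(-0.2588,0.9659)  start (2,4)  tX=3.2841 tY=0.8386  stride 1/|dx|=3.8637 1/|dy|=1.0353
    cross y-line → (2,5), t=0.8386
    cross y-line → (2,6), t=1.8738
    cross y-line → (2,7), t=2.9091
    cross x-line → (1,7), t=3.2841
    cross y-line → (1,8), t=3.9444
    cross y-line → (1,9), t=4.9797 (wall)
  → r_2 = 4.9797
beam 3: φ=-45°, α=150°
  d=(-0.8660,0.5000)  start (2,4)  tX=0.9815 tY=1.6200  stride 1/|dx|=1.1547 1/|dy|=2.0000
    cross x-line → (1,4), t=0.9815
    cross y-line → (1,5), t=1.6200
    cross x-line → (0,5), t=2.1362 (wall)
  → r_3 = 2.1362
beam 4: φ=0°, α=195°
  d=(-0.9659,-0.2588)  start (2,4)  tX=0.8800 tY=0.7341  stride 1/|dx|=1.0353 1/|dy|=3.8637
    cross y-line → (2,3), t=0.7341
    cross x-line → (1,3), t=0.8800
    cross x-line → (0,3), t=1.9153 (wall)
  → r_4 = 1.9153
beam 5: φ=45°, α=240°
  d=(-0.5000,-0.8660)  start (2,4)  tX=1.7000 tY=0.2194  stride 1/|dx|=2.0000 1/|dy|=1.1547
    cross y-line → (2,3), t=0.2194
    cross y-line → (2,2), t=1.3741
    cross x-line → (1,2), t=1.7000
    cross y-line → (1,1), t=2.5288
    cross y-line → (1,0), t=3.6835 (wall)
  → r_5 = 3.6835
beam 6: φ=90°, α=285°
  d=(0.2588,-0.9659)  start (2,4)  tX=0.5796 tY=0.1967  stride 1/|dx|=3.8637 1/|dy|=1.0353
    cross y-line → (2,3), t=0.1967
    cross x-line → (3,3), t=0.5796
    cross y-line → (3,2), t=1.2320
    cross y-line → (3,1), t=2.2673
    cross y-line → (3,0), t=3.3025 (wall)
  → r_6 = 3.3025
beam 7: φ=135°, α=330°
  d=(0.8660,-0.5000)  start (2,4)  tX=0.1732 tY=0.3800  stride 1/|dx|=1.1547 1/|dy|=2.0000
    cross x-line → (3,4), t=0.1732
    cross y-line → (3,3), t=0.3800
    cross x-line → (4,3), t=1.3279
    cross y-line → (4,2), t=2.3800
    cross x-line → (5,2), t=2.4826
    cross x-line → (6,2), t=3.6373
    cross y-line → (6,1), t=4.3800
    cross x-line → (7,1), t=4.7920 (wall)
  → r_7 = 4.7920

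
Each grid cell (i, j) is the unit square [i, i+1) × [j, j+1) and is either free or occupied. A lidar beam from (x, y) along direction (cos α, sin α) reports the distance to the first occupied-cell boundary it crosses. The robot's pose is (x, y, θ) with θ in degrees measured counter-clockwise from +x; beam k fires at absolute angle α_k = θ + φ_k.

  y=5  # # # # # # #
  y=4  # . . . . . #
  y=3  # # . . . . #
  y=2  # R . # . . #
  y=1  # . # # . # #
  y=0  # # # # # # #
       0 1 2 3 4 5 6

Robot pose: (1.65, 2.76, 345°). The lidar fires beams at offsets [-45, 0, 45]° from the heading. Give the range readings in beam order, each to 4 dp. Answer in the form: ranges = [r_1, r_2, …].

ranges = [0.8776, 1.3976, 4.4800]

beam 1: φ=-45°, α=300°
  direction (0.5000, -0.8660); cell (1,2); t to first gridline: x 0.7000, y 0.8776 (then +2.0000 / +1.1547)
    (2,2) via x @ 0.7000
    (2,1) via y @ 0.8776  # hit
  → r_1 = 0.8776
beam 2: φ=0°, α=345°
  direction (0.9659, -0.2588); cell (1,2); t to first gridline: x 0.3623, y 2.9364 (then +1.0353 / +3.8637)
    (2,2) via x @ 0.3623
    (3,2) via x @ 1.3976  # hit
  → r_2 = 1.3976
beam 3: φ=45°, α=30°
  direction (0.8660, 0.5000); cell (1,2); t to first gridline: x 0.4041, y 0.4800 (then +1.1547 / +2.0000)
    (2,2) via x @ 0.4041
    (2,3) via y @ 0.4800
    (3,3) via x @ 1.5588
    (3,4) via y @ 2.4800
    (4,4) via x @ 2.7135
    (5,4) via x @ 3.8682
    (5,5) via y @ 4.4800  # hit
  → r_3 = 4.4800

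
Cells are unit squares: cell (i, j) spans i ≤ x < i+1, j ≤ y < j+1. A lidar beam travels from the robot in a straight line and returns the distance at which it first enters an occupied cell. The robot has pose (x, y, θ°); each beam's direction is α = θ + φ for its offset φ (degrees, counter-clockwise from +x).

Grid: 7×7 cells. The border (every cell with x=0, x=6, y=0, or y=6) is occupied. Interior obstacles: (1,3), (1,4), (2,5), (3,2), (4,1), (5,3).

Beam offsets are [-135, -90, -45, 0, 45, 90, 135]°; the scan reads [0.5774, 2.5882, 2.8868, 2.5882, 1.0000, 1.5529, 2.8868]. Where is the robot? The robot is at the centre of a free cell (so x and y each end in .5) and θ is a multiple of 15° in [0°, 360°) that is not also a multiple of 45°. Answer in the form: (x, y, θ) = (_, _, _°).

(x, y, θ) = (4.5, 3.5, 165°)

The pose lattice has 19·16 = 304 candidates. Test each by forward raycasting.
  (3.5, 3.5, 300°): beam 1 = 1.5529 ≠ 0.5774 ✗
  (3.5, 1.5, 330°): beam 1 = 1.9319 ≠ 0.5774 ✗
  (1.5, 1.5, 330°): beam 1 = 0.5176 ≠ 0.5774 ✗
  (2.5, 3.5, 300°): beam 1 = 0.5176 ≠ 0.5774 ✗
  …
  (4.5, 3.5, 165°): r_1=0.5774, r_2=2.5882, r_3=2.8868, r_4=2.5882, r_5=1.0000, r_6=1.5529, r_7=2.8868 — all match ✓
No second candidate reproduces the full scan.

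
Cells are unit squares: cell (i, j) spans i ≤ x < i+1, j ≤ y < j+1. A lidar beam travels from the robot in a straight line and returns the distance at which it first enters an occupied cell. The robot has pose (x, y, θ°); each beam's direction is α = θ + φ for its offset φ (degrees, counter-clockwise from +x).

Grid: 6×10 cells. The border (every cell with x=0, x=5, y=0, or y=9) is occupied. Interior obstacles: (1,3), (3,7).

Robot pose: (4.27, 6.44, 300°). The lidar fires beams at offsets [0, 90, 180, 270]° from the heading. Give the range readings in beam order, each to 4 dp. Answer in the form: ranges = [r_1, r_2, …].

beam 1: φ=0°, α=300°
  dir = (cos 300°, sin 300°) = (0.5000, -0.8660); from cell (4,6)
  next x-line at t=1.4600, next y-line at t=0.5081; Δt_x=2.0000, Δt_y=1.1547
    y: enter (4,5) at t=0.5081
    x: enter (5,5) at t=1.4600 ← occupied
  → r_1 = 1.4600
beam 2: φ=90°, α=30°
  dir = (cos 30°, sin 30°) = (0.8660, 0.5000); from cell (4,6)
  next x-line at t=0.8429, next y-line at t=1.1200; Δt_x=1.1547, Δt_y=2.0000
    x: enter (5,6) at t=0.8429 ← occupied
  → r_2 = 0.8429
beam 3: φ=180°, α=120°
  dir = (cos 120°, sin 120°) = (-0.5000, 0.8660); from cell (4,6)
  next x-line at t=0.5400, next y-line at t=0.6466; Δt_x=2.0000, Δt_y=1.1547
    x: enter (3,6) at t=0.5400
    y: enter (3,7) at t=0.6466 ← occupied
  → r_3 = 0.6466
beam 4: φ=270°, α=210°
  dir = (cos 210°, sin 210°) = (-0.8660, -0.5000); from cell (4,6)
  next x-line at t=0.3118, next y-line at t=0.8800; Δt_x=1.1547, Δt_y=2.0000
    x: enter (3,6) at t=0.3118
    y: enter (3,5) at t=0.8800
    x: enter (2,5) at t=1.4665
    x: enter (1,5) at t=2.6212
    y: enter (1,4) at t=2.8800
    x: enter (0,4) at t=3.7759 ← occupied
  → r_4 = 3.7759

ranges = [1.4600, 0.8429, 0.6466, 3.7759]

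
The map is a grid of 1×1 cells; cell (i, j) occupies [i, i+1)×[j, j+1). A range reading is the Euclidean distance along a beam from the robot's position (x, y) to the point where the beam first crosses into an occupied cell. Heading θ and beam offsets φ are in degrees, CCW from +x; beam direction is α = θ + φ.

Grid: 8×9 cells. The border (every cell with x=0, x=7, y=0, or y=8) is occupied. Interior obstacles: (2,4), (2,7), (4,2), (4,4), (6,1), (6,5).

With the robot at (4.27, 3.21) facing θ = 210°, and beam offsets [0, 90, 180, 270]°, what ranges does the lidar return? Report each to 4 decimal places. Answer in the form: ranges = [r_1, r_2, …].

ranges = [3.7759, 0.2425, 3.1523, 4.3763]

beam 1: φ=0°, α=210°
  cosα=-0.8660 sinα=-0.5000 | (4,3) | tMaxX 0.3118 tMaxY 0.4200 | tΔX 1.1547 tΔY 2.0000
    t=0.3118 [x] (3,3)
    t=0.4200 [y] (3,2)
    t=1.4665 [x] (2,2)
    t=2.4200 [y] (2,1)
    t=2.6212 [x] (1,1)
    t=3.7759 [x] (0,1) — stop
  → r_1 = 3.7759
beam 2: φ=90°, α=300°
  cosα=0.5000 sinα=-0.8660 | (4,3) | tMaxX 1.4600 tMaxY 0.2425 | tΔX 2.0000 tΔY 1.1547
    t=0.2425 [y] (4,2) — stop
  → r_2 = 0.2425
beam 3: φ=180°, α=30°
  cosα=0.8660 sinα=0.5000 | (4,3) | tMaxX 0.8429 tMaxY 1.5800 | tΔX 1.1547 tΔY 2.0000
    t=0.8429 [x] (5,3)
    t=1.5800 [y] (5,4)
    t=1.9976 [x] (6,4)
    t=3.1523 [x] (7,4) — stop
  → r_3 = 3.1523
beam 4: φ=270°, α=120°
  cosα=-0.5000 sinα=0.8660 | (4,3) | tMaxX 0.5400 tMaxY 0.9122 | tΔX 2.0000 tΔY 1.1547
    t=0.5400 [x] (3,3)
    t=0.9122 [y] (3,4)
    t=2.0669 [y] (3,5)
    t=2.5400 [x] (2,5)
    t=3.2216 [y] (2,6)
    t=4.3763 [y] (2,7) — stop
  → r_4 = 4.3763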